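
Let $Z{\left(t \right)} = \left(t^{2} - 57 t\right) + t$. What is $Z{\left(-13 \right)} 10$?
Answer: $8970$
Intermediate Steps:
$Z{\left(t \right)} = t^{2} - 56 t$
$Z{\left(-13 \right)} 10 = - 13 \left(-56 - 13\right) 10 = \left(-13\right) \left(-69\right) 10 = 897 \cdot 10 = 8970$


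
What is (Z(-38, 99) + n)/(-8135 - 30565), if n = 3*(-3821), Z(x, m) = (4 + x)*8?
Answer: 2347/7740 ≈ 0.30323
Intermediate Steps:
Z(x, m) = 32 + 8*x
n = -11463
(Z(-38, 99) + n)/(-8135 - 30565) = ((32 + 8*(-38)) - 11463)/(-8135 - 30565) = ((32 - 304) - 11463)/(-38700) = (-272 - 11463)*(-1/38700) = -11735*(-1/38700) = 2347/7740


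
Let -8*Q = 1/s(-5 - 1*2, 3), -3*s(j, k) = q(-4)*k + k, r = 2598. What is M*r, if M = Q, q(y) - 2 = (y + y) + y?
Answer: -433/12 ≈ -36.083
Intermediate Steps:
q(y) = 2 + 3*y (q(y) = 2 + ((y + y) + y) = 2 + (2*y + y) = 2 + 3*y)
s(j, k) = 3*k (s(j, k) = -((2 + 3*(-4))*k + k)/3 = -((2 - 12)*k + k)/3 = -(-10*k + k)/3 = -(-3)*k = 3*k)
Q = -1/72 (Q = -1/(8*(3*3)) = -⅛/9 = -⅛*⅑ = -1/72 ≈ -0.013889)
M = -1/72 ≈ -0.013889
M*r = -1/72*2598 = -433/12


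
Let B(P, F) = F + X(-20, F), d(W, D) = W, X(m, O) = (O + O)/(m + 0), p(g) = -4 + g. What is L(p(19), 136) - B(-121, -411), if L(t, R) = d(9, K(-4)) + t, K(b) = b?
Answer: 3939/10 ≈ 393.90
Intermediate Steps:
X(m, O) = 2*O/m (X(m, O) = (2*O)/m = 2*O/m)
L(t, R) = 9 + t
B(P, F) = 9*F/10 (B(P, F) = F + 2*F/(-20) = F + 2*F*(-1/20) = F - F/10 = 9*F/10)
L(p(19), 136) - B(-121, -411) = (9 + (-4 + 19)) - 9*(-411)/10 = (9 + 15) - 1*(-3699/10) = 24 + 3699/10 = 3939/10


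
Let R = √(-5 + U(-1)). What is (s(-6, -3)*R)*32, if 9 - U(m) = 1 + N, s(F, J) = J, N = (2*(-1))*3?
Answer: -288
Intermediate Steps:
N = -6 (N = -2*3 = -6)
U(m) = 14 (U(m) = 9 - (1 - 6) = 9 - 1*(-5) = 9 + 5 = 14)
R = 3 (R = √(-5 + 14) = √9 = 3)
(s(-6, -3)*R)*32 = -3*3*32 = -9*32 = -288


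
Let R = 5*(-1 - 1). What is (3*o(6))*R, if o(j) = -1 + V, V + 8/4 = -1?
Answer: 120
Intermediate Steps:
R = -10 (R = 5*(-2) = -10)
V = -3 (V = -2 - 1 = -3)
o(j) = -4 (o(j) = -1 - 3 = -4)
(3*o(6))*R = (3*(-4))*(-10) = -12*(-10) = 120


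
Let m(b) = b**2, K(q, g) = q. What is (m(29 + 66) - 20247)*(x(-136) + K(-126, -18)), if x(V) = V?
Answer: 2940164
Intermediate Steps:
(m(29 + 66) - 20247)*(x(-136) + K(-126, -18)) = ((29 + 66)**2 - 20247)*(-136 - 126) = (95**2 - 20247)*(-262) = (9025 - 20247)*(-262) = -11222*(-262) = 2940164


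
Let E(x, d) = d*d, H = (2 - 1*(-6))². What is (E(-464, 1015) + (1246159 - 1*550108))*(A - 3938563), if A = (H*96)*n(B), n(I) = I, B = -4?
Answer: -6841471740364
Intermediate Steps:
H = 64 (H = (2 + 6)² = 8² = 64)
E(x, d) = d²
A = -24576 (A = (64*96)*(-4) = 6144*(-4) = -24576)
(E(-464, 1015) + (1246159 - 1*550108))*(A - 3938563) = (1015² + (1246159 - 1*550108))*(-24576 - 3938563) = (1030225 + (1246159 - 550108))*(-3963139) = (1030225 + 696051)*(-3963139) = 1726276*(-3963139) = -6841471740364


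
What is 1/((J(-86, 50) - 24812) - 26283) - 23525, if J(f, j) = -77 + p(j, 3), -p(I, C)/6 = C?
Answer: -1204244751/51190 ≈ -23525.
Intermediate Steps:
p(I, C) = -6*C
J(f, j) = -95 (J(f, j) = -77 - 6*3 = -77 - 18 = -95)
1/((J(-86, 50) - 24812) - 26283) - 23525 = 1/((-95 - 24812) - 26283) - 23525 = 1/(-24907 - 26283) - 23525 = 1/(-51190) - 23525 = -1/51190 - 23525 = -1204244751/51190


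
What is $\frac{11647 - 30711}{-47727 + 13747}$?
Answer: $\frac{4766}{8495} \approx 0.56104$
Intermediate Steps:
$\frac{11647 - 30711}{-47727 + 13747} = \frac{11647 - 30711}{-33980} = \left(-19064\right) \left(- \frac{1}{33980}\right) = \frac{4766}{8495}$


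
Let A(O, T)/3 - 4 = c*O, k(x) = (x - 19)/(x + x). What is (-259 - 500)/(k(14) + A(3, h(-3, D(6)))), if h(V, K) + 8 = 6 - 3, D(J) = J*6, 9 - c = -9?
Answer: -21252/4867 ≈ -4.3665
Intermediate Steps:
c = 18 (c = 9 - 1*(-9) = 9 + 9 = 18)
k(x) = (-19 + x)/(2*x) (k(x) = (-19 + x)/((2*x)) = (-19 + x)*(1/(2*x)) = (-19 + x)/(2*x))
D(J) = 6*J
h(V, K) = -5 (h(V, K) = -8 + (6 - 3) = -8 + 3 = -5)
A(O, T) = 12 + 54*O (A(O, T) = 12 + 3*(18*O) = 12 + 54*O)
(-259 - 500)/(k(14) + A(3, h(-3, D(6)))) = (-259 - 500)/((½)*(-19 + 14)/14 + (12 + 54*3)) = -759/((½)*(1/14)*(-5) + (12 + 162)) = -759/(-5/28 + 174) = -759/4867/28 = -759*28/4867 = -21252/4867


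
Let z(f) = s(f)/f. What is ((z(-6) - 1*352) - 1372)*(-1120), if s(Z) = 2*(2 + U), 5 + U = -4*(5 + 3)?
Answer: 5753440/3 ≈ 1.9178e+6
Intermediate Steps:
U = -37 (U = -5 - 4*(5 + 3) = -5 - 4*8 = -5 - 32 = -37)
s(Z) = -70 (s(Z) = 2*(2 - 37) = 2*(-35) = -70)
z(f) = -70/f
((z(-6) - 1*352) - 1372)*(-1120) = ((-70/(-6) - 1*352) - 1372)*(-1120) = ((-70*(-⅙) - 352) - 1372)*(-1120) = ((35/3 - 352) - 1372)*(-1120) = (-1021/3 - 1372)*(-1120) = -5137/3*(-1120) = 5753440/3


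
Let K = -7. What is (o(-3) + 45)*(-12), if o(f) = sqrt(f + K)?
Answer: -540 - 12*I*sqrt(10) ≈ -540.0 - 37.947*I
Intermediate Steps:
o(f) = sqrt(-7 + f) (o(f) = sqrt(f - 7) = sqrt(-7 + f))
(o(-3) + 45)*(-12) = (sqrt(-7 - 3) + 45)*(-12) = (sqrt(-10) + 45)*(-12) = (I*sqrt(10) + 45)*(-12) = (45 + I*sqrt(10))*(-12) = -540 - 12*I*sqrt(10)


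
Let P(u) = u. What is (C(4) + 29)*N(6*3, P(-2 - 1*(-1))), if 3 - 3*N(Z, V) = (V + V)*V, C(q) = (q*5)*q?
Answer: 109/3 ≈ 36.333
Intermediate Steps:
C(q) = 5*q² (C(q) = (5*q)*q = 5*q²)
N(Z, V) = 1 - 2*V²/3 (N(Z, V) = 1 - (V + V)*V/3 = 1 - 2*V*V/3 = 1 - 2*V²/3)
(C(4) + 29)*N(6*3, P(-2 - 1*(-1))) = (5*4² + 29)*(1 - 2*(-2 - 1*(-1))²/3) = (5*16 + 29)*(1 - 2*(-2 + 1)²/3) = (80 + 29)*(1 - ⅔*(-1)²) = 109*(1 - ⅔*1) = 109*(1 - ⅔) = 109*(⅓) = 109/3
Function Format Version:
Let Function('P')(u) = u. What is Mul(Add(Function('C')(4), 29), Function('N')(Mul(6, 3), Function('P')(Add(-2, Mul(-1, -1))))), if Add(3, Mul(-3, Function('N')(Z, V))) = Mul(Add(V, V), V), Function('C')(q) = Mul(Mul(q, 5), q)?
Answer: Rational(109, 3) ≈ 36.333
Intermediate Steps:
Function('C')(q) = Mul(5, Pow(q, 2)) (Function('C')(q) = Mul(Mul(5, q), q) = Mul(5, Pow(q, 2)))
Function('N')(Z, V) = Add(1, Mul(Rational(-2, 3), Pow(V, 2))) (Function('N')(Z, V) = Add(1, Mul(Rational(-1, 3), Mul(Add(V, V), V))) = Add(1, Mul(Rational(-1, 3), Mul(Mul(2, V), V))) = Add(1, Mul(Rational(-1, 3), Mul(2, Pow(V, 2)))) = Add(1, Mul(Rational(-2, 3), Pow(V, 2))))
Mul(Add(Function('C')(4), 29), Function('N')(Mul(6, 3), Function('P')(Add(-2, Mul(-1, -1))))) = Mul(Add(Mul(5, Pow(4, 2)), 29), Add(1, Mul(Rational(-2, 3), Pow(Add(-2, Mul(-1, -1)), 2)))) = Mul(Add(Mul(5, 16), 29), Add(1, Mul(Rational(-2, 3), Pow(Add(-2, 1), 2)))) = Mul(Add(80, 29), Add(1, Mul(Rational(-2, 3), Pow(-1, 2)))) = Mul(109, Add(1, Mul(Rational(-2, 3), 1))) = Mul(109, Add(1, Rational(-2, 3))) = Mul(109, Rational(1, 3)) = Rational(109, 3)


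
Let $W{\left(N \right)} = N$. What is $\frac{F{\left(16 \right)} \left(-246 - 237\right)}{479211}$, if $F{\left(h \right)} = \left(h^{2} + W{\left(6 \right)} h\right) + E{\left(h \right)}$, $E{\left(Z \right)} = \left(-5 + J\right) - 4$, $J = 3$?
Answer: $- \frac{55706}{159737} \approx -0.34874$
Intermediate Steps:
$E{\left(Z \right)} = -6$ ($E{\left(Z \right)} = \left(-5 + 3\right) - 4 = -2 - 4 = -6$)
$F{\left(h \right)} = -6 + h^{2} + 6 h$ ($F{\left(h \right)} = \left(h^{2} + 6 h\right) - 6 = -6 + h^{2} + 6 h$)
$\frac{F{\left(16 \right)} \left(-246 - 237\right)}{479211} = \frac{\left(-6 + 16^{2} + 6 \cdot 16\right) \left(-246 - 237\right)}{479211} = \left(-6 + 256 + 96\right) \left(-483\right) \frac{1}{479211} = 346 \left(-483\right) \frac{1}{479211} = \left(-167118\right) \frac{1}{479211} = - \frac{55706}{159737}$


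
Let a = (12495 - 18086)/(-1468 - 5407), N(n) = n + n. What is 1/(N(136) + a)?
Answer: 6875/1875591 ≈ 0.0036655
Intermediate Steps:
N(n) = 2*n
a = 5591/6875 (a = -5591/(-6875) = -5591*(-1/6875) = 5591/6875 ≈ 0.81324)
1/(N(136) + a) = 1/(2*136 + 5591/6875) = 1/(272 + 5591/6875) = 1/(1875591/6875) = 6875/1875591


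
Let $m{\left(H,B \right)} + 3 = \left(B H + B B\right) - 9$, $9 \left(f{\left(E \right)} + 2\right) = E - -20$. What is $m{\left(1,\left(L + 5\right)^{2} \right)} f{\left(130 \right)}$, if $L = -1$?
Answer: $\frac{11440}{3} \approx 3813.3$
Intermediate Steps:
$f{\left(E \right)} = \frac{2}{9} + \frac{E}{9}$ ($f{\left(E \right)} = -2 + \frac{E - -20}{9} = -2 + \frac{E + 20}{9} = -2 + \frac{20 + E}{9} = -2 + \left(\frac{20}{9} + \frac{E}{9}\right) = \frac{2}{9} + \frac{E}{9}$)
$m{\left(H,B \right)} = -12 + B^{2} + B H$ ($m{\left(H,B \right)} = -3 - \left(9 - B B - B H\right) = -3 - \left(9 - B^{2} - B H\right) = -3 + \left(-9 + B^{2} + B H\right) = -12 + B^{2} + B H$)
$m{\left(1,\left(L + 5\right)^{2} \right)} f{\left(130 \right)} = \left(-12 + \left(\left(-1 + 5\right)^{2}\right)^{2} + \left(-1 + 5\right)^{2} \cdot 1\right) \left(\frac{2}{9} + \frac{1}{9} \cdot 130\right) = \left(-12 + \left(4^{2}\right)^{2} + 4^{2} \cdot 1\right) \left(\frac{2}{9} + \frac{130}{9}\right) = \left(-12 + 16^{2} + 16 \cdot 1\right) \frac{44}{3} = \left(-12 + 256 + 16\right) \frac{44}{3} = 260 \cdot \frac{44}{3} = \frac{11440}{3}$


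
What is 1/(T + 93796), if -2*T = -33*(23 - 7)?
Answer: 1/94060 ≈ 1.0632e-5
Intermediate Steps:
T = 264 (T = -(-33)*(23 - 7)/2 = -(-33)*16/2 = -½*(-528) = 264)
1/(T + 93796) = 1/(264 + 93796) = 1/94060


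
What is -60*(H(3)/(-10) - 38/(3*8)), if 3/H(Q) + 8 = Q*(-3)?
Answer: 1597/17 ≈ 93.941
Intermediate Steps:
H(Q) = 3/(-8 - 3*Q) (H(Q) = 3/(-8 + Q*(-3)) = 3/(-8 - 3*Q))
-60*(H(3)/(-10) - 38/(3*8)) = -60*(-3/(8 + 3*3)/(-10) - 38/(3*8)) = -60*(-3/(8 + 9)*(-⅒) - 38/24) = -60*(-3/17*(-⅒) - 38*1/24) = -60*(-3*1/17*(-⅒) - 19/12) = -60*(-3/17*(-⅒) - 19/12) = -60*(3/170 - 19/12) = -60*(-1597/1020) = 1597/17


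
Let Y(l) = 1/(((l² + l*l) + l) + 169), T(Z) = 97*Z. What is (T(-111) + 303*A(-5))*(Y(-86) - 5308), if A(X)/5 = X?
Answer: 1448220104658/14875 ≈ 9.7359e+7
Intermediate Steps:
A(X) = 5*X
Y(l) = 1/(169 + l + 2*l²) (Y(l) = 1/(((l² + l²) + l) + 169) = 1/((2*l² + l) + 169) = 1/((l + 2*l²) + 169) = 1/(169 + l + 2*l²))
(T(-111) + 303*A(-5))*(Y(-86) - 5308) = (97*(-111) + 303*(5*(-5)))*(1/(169 - 86 + 2*(-86)²) - 5308) = (-10767 + 303*(-25))*(1/(169 - 86 + 2*7396) - 5308) = (-10767 - 7575)*(1/(169 - 86 + 14792) - 5308) = -18342*(1/14875 - 5308) = -18342*(-78956499/14875) = 1448220104658/14875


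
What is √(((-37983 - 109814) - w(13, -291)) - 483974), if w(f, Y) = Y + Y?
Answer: I*√631189 ≈ 794.47*I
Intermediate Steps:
w(f, Y) = 2*Y
√(((-37983 - 109814) - w(13, -291)) - 483974) = √(((-37983 - 109814) - 2*(-291)) - 483974) = √((-147797 - 1*(-582)) - 483974) = √((-147797 + 582) - 483974) = √(-147215 - 483974) = √(-631189) = I*√631189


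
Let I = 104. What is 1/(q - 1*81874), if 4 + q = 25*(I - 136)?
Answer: -1/82678 ≈ -1.2095e-5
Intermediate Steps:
q = -804 (q = -4 + 25*(104 - 136) = -4 + 25*(-32) = -4 - 800 = -804)
1/(q - 1*81874) = 1/(-804 - 1*81874) = 1/(-804 - 81874) = 1/(-82678) = -1/82678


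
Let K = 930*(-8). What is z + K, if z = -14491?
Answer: -21931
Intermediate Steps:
K = -7440
z + K = -14491 - 7440 = -21931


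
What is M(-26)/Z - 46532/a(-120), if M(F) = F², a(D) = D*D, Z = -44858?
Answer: -262133357/80744400 ≈ -3.2465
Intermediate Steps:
a(D) = D²
M(-26)/Z - 46532/a(-120) = (-26)²/(-44858) - 46532/((-120)²) = 676*(-1/44858) - 46532/14400 = -338/22429 - 46532*1/14400 = -338/22429 - 11633/3600 = -262133357/80744400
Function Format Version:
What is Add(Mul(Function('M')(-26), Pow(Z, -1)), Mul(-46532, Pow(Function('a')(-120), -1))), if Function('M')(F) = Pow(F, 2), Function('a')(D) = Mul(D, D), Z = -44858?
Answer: Rational(-262133357, 80744400) ≈ -3.2465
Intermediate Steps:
Function('a')(D) = Pow(D, 2)
Add(Mul(Function('M')(-26), Pow(Z, -1)), Mul(-46532, Pow(Function('a')(-120), -1))) = Add(Mul(Pow(-26, 2), Pow(-44858, -1)), Mul(-46532, Pow(Pow(-120, 2), -1))) = Add(Mul(676, Rational(-1, 44858)), Mul(-46532, Pow(14400, -1))) = Add(Rational(-338, 22429), Mul(-46532, Rational(1, 14400))) = Add(Rational(-338, 22429), Rational(-11633, 3600)) = Rational(-262133357, 80744400)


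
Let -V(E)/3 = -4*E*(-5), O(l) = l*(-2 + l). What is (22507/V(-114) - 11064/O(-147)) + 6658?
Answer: 332631894407/49938840 ≈ 6660.8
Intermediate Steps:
V(E) = -60*E (V(E) = -3*(-4*E)*(-5) = -60*E)
(22507/V(-114) - 11064/O(-147)) + 6658 = (22507/((-60*(-114))) - 11064*(-1/(147*(-2 - 147)))) + 6658 = (22507/6840 - 11064/((-147*(-149)))) + 6658 = (22507*(1/6840) - 11064/21903) + 6658 = (22507/6840 - 11064*1/21903) + 6658 = (22507/6840 - 3688/7301) + 6658 = 139097687/49938840 + 6658 = 332631894407/49938840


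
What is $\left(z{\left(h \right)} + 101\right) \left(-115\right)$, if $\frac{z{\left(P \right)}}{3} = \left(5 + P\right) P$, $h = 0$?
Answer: $-11615$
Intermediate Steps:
$z{\left(P \right)} = 3 P \left(5 + P\right)$ ($z{\left(P \right)} = 3 \left(5 + P\right) P = 3 P \left(5 + P\right)$)
$\left(z{\left(h \right)} + 101\right) \left(-115\right) = \left(3 \cdot 0 \left(5 + 0\right) + 101\right) \left(-115\right) = \left(3 \cdot 0 \cdot 5 + 101\right) \left(-115\right) = \left(0 + 101\right) \left(-115\right) = 101 \left(-115\right) = -11615$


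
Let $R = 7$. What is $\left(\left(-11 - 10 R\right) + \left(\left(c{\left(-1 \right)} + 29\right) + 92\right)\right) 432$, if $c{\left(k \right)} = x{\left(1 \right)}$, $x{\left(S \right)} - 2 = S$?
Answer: $18576$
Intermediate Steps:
$x{\left(S \right)} = 2 + S$
$c{\left(k \right)} = 3$ ($c{\left(k \right)} = 2 + 1 = 3$)
$\left(\left(-11 - 10 R\right) + \left(\left(c{\left(-1 \right)} + 29\right) + 92\right)\right) 432 = \left(\left(-11 - 70\right) + \left(\left(3 + 29\right) + 92\right)\right) 432 = \left(\left(-11 - 70\right) + \left(32 + 92\right)\right) 432 = \left(-81 + 124\right) 432 = 43 \cdot 432 = 18576$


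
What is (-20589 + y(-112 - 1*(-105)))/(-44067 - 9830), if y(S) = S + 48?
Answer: 20548/53897 ≈ 0.38125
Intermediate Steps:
y(S) = 48 + S
(-20589 + y(-112 - 1*(-105)))/(-44067 - 9830) = (-20589 + (48 + (-112 - 1*(-105))))/(-44067 - 9830) = (-20589 + (48 + (-112 + 105)))/(-53897) = (-20589 + (48 - 7))*(-1/53897) = (-20589 + 41)*(-1/53897) = -20548*(-1/53897) = 20548/53897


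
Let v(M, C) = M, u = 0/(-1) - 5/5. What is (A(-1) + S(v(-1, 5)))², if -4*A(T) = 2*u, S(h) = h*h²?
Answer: ¼ ≈ 0.25000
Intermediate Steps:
u = -1 (u = 0*(-1) - 5*⅕ = 0 - 1 = -1)
S(h) = h³
A(T) = ½ (A(T) = -(-1)/2 = -¼*(-2) = ½)
(A(-1) + S(v(-1, 5)))² = (½ + (-1)³)² = (½ - 1)² = (-½)² = ¼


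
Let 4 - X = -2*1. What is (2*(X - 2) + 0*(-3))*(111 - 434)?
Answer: -2584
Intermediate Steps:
X = 6 (X = 4 - (-2) = 4 - 1*(-2) = 4 + 2 = 6)
(2*(X - 2) + 0*(-3))*(111 - 434) = (2*(6 - 2) + 0*(-3))*(111 - 434) = (2*4 + 0)*(-323) = (8 + 0)*(-323) = 8*(-323) = -2584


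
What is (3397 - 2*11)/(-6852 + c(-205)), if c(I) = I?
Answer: -3375/7057 ≈ -0.47825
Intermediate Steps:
(3397 - 2*11)/(-6852 + c(-205)) = (3397 - 2*11)/(-6852 - 205) = (3397 - 22)/(-7057) = 3375*(-1/7057) = -3375/7057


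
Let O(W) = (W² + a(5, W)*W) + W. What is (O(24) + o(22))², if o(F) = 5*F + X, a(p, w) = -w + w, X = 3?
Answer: 508369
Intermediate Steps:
a(p, w) = 0
O(W) = W + W² (O(W) = (W² + 0*W) + W = (W² + 0) + W = W² + W = W + W²)
o(F) = 3 + 5*F (o(F) = 5*F + 3 = 3 + 5*F)
(O(24) + o(22))² = (24*(1 + 24) + (3 + 5*22))² = (24*25 + (3 + 110))² = (600 + 113)² = 713² = 508369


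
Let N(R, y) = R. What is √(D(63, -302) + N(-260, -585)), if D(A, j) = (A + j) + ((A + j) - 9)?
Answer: 3*I*√83 ≈ 27.331*I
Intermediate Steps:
D(A, j) = -9 + 2*A + 2*j (D(A, j) = (A + j) + (-9 + A + j) = -9 + 2*A + 2*j)
√(D(63, -302) + N(-260, -585)) = √((-9 + 2*63 + 2*(-302)) - 260) = √((-9 + 126 - 604) - 260) = √(-487 - 260) = √(-747) = 3*I*√83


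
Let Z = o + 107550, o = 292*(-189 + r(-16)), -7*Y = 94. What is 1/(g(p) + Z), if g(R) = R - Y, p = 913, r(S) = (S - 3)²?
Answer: 7/1110903 ≈ 6.3012e-6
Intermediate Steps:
Y = -94/7 (Y = -⅐*94 = -94/7 ≈ -13.429)
r(S) = (-3 + S)²
g(R) = 94/7 + R (g(R) = R - 1*(-94/7) = R + 94/7 = 94/7 + R)
o = 50224 (o = 292*(-189 + (-3 - 16)²) = 292*(-189 + (-19)²) = 292*(-189 + 361) = 292*172 = 50224)
Z = 157774 (Z = 50224 + 107550 = 157774)
1/(g(p) + Z) = 1/((94/7 + 913) + 157774) = 1/(6485/7 + 157774) = 1/(1110903/7) = 7/1110903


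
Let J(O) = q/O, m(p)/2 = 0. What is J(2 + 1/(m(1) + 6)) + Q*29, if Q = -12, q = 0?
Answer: -348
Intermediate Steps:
m(p) = 0 (m(p) = 2*0 = 0)
J(O) = 0 (J(O) = 0/O = 0)
J(2 + 1/(m(1) + 6)) + Q*29 = 0 - 12*29 = 0 - 348 = -348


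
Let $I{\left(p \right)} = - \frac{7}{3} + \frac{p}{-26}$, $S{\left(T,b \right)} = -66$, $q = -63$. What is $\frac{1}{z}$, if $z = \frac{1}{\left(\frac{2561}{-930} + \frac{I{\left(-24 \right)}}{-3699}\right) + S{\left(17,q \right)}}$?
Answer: $- \frac{3074713817}{44720910} \approx -68.753$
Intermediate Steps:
$I{\left(p \right)} = - \frac{7}{3} - \frac{p}{26}$ ($I{\left(p \right)} = \left(-7\right) \frac{1}{3} + p \left(- \frac{1}{26}\right) = - \frac{7}{3} - \frac{p}{26}$)
$z = - \frac{44720910}{3074713817}$ ($z = \frac{1}{\left(\frac{2561}{-930} + \frac{- \frac{7}{3} - - \frac{12}{13}}{-3699}\right) - 66} = \frac{1}{\left(2561 \left(- \frac{1}{930}\right) + \left(- \frac{7}{3} + \frac{12}{13}\right) \left(- \frac{1}{3699}\right)\right) - 66} = \frac{1}{\left(- \frac{2561}{930} - - \frac{55}{144261}\right) - 66} = \frac{1}{\left(- \frac{2561}{930} + \frac{55}{144261}\right) - 66} = \frac{1}{- \frac{123133757}{44720910} - 66} = \frac{1}{- \frac{3074713817}{44720910}} = - \frac{44720910}{3074713817} \approx -0.014545$)
$\frac{1}{z} = \frac{1}{- \frac{44720910}{3074713817}} = - \frac{3074713817}{44720910}$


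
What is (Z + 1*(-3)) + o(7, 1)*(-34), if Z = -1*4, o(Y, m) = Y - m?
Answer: -211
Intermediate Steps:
Z = -4
(Z + 1*(-3)) + o(7, 1)*(-34) = (-4 + 1*(-3)) + (7 - 1*1)*(-34) = (-4 - 3) + (7 - 1)*(-34) = -7 + 6*(-34) = -7 - 204 = -211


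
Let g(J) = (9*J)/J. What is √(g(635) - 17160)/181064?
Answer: I*√17151/181064 ≈ 0.00072329*I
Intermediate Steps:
g(J) = 9
√(g(635) - 17160)/181064 = √(9 - 17160)/181064 = √(-17151)*(1/181064) = (I*√17151)*(1/181064) = I*√17151/181064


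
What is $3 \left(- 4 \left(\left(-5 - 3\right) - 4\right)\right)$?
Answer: $144$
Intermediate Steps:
$3 \left(- 4 \left(\left(-5 - 3\right) - 4\right)\right) = 3 \left(- 4 \left(-8 - 4\right)\right) = 3 \left(\left(-4\right) \left(-12\right)\right) = 3 \cdot 48 = 144$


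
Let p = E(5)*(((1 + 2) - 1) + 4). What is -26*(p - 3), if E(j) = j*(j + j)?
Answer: -7722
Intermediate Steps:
E(j) = 2*j**2 (E(j) = j*(2*j) = 2*j**2)
p = 300 (p = (2*5**2)*(((1 + 2) - 1) + 4) = (2*25)*((3 - 1) + 4) = 50*(2 + 4) = 50*6 = 300)
-26*(p - 3) = -26*(300 - 3) = -26*297 = -7722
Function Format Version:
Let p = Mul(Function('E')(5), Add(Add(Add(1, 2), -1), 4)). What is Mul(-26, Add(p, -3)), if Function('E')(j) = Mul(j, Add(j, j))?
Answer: -7722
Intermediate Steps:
Function('E')(j) = Mul(2, Pow(j, 2)) (Function('E')(j) = Mul(j, Mul(2, j)) = Mul(2, Pow(j, 2)))
p = 300 (p = Mul(Mul(2, Pow(5, 2)), Add(Add(Add(1, 2), -1), 4)) = Mul(Mul(2, 25), Add(Add(3, -1), 4)) = Mul(50, Add(2, 4)) = Mul(50, 6) = 300)
Mul(-26, Add(p, -3)) = Mul(-26, Add(300, -3)) = Mul(-26, 297) = -7722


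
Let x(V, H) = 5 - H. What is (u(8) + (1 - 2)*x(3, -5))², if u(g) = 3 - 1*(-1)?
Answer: 36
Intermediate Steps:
u(g) = 4 (u(g) = 3 + 1 = 4)
(u(8) + (1 - 2)*x(3, -5))² = (4 + (1 - 2)*(5 - 1*(-5)))² = (4 - (5 + 5))² = (4 - 1*10)² = (4 - 10)² = (-6)² = 36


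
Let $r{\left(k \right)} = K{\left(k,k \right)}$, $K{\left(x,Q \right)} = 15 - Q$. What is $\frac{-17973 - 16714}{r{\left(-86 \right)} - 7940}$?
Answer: $\frac{34687}{7839} \approx 4.4249$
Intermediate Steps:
$r{\left(k \right)} = 15 - k$
$\frac{-17973 - 16714}{r{\left(-86 \right)} - 7940} = \frac{-17973 - 16714}{\left(15 - -86\right) - 7940} = - \frac{34687}{\left(15 + 86\right) - 7940} = - \frac{34687}{101 - 7940} = - \frac{34687}{-7839} = \left(-34687\right) \left(- \frac{1}{7839}\right) = \frac{34687}{7839}$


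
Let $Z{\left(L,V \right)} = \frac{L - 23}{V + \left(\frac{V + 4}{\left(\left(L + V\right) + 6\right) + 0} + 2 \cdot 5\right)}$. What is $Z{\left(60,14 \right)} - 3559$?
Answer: $- \frac{3447191}{969} \approx -3557.5$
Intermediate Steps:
$Z{\left(L,V \right)} = \frac{-23 + L}{10 + V + \frac{4 + V}{6 + L + V}}$ ($Z{\left(L,V \right)} = \frac{-23 + L}{V + \left(\frac{4 + V}{\left(6 + L + V\right) + 0} + 10\right)} = \frac{-23 + L}{V + \left(\frac{4 + V}{6 + L + V} + 10\right)} = \frac{-23 + L}{V + \left(10 + \frac{4 + V}{6 + L + V}\right)} = \frac{-23 + L}{10 + V + \frac{4 + V}{6 + L + V}}$)
$Z{\left(60,14 \right)} - 3559 = \frac{-138 + 60^{2} - 322 - 1020 + 60 \cdot 14}{64 + 14^{2} + 10 \cdot 60 + 17 \cdot 14 + 60 \cdot 14} - 3559 = \frac{-138 + 3600 - 322 - 1020 + 840}{64 + 196 + 600 + 238 + 840} - 3559 = \frac{1}{1938} \cdot 2960 - 3559 = \frac{1480}{969} - 3559 = - \frac{3447191}{969}$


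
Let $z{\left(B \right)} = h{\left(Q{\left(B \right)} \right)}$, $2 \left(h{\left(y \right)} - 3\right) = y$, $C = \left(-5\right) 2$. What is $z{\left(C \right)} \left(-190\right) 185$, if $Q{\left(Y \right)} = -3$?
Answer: $-52725$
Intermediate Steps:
$C = -10$
$h{\left(y \right)} = 3 + \frac{y}{2}$
$z{\left(B \right)} = \frac{3}{2}$ ($z{\left(B \right)} = 3 + \frac{1}{2} \left(-3\right) = 3 - \frac{3}{2} = \frac{3}{2}$)
$z{\left(C \right)} \left(-190\right) 185 = \frac{3}{2} \left(-190\right) 185 = \left(-285\right) 185 = -52725$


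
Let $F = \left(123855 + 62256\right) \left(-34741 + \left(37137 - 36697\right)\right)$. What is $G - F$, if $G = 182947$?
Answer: $6383976358$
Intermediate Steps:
$F = -6383793411$ ($F = 186111 \left(-34741 + \left(37137 - 36697\right)\right) = 186111 \left(-34741 + 440\right) = 186111 \left(-34301\right) = -6383793411$)
$G - F = 182947 - -6383793411 = 182947 + 6383793411 = 6383976358$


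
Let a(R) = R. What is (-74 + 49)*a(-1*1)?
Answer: 25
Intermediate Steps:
(-74 + 49)*a(-1*1) = (-74 + 49)*(-1*1) = -25*(-1) = 25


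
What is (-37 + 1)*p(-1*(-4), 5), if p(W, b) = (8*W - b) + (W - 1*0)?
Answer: -1116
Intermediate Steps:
p(W, b) = -b + 9*W (p(W, b) = (-b + 8*W) + (W + 0) = (-b + 8*W) + W = -b + 9*W)
(-37 + 1)*p(-1*(-4), 5) = (-37 + 1)*(-1*5 + 9*(-1*(-4))) = -36*(-5 + 9*4) = -36*(-5 + 36) = -36*31 = -1116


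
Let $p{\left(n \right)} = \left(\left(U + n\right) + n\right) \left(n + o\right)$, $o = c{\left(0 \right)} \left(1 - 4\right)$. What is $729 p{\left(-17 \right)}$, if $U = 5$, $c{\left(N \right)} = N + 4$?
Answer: $613089$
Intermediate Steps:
$c{\left(N \right)} = 4 + N$
$o = -12$ ($o = \left(4 + 0\right) \left(1 - 4\right) = 4 \left(-3\right) = -12$)
$p{\left(n \right)} = \left(-12 + n\right) \left(5 + 2 n\right)$ ($p{\left(n \right)} = \left(\left(5 + n\right) + n\right) \left(n - 12\right) = \left(5 + 2 n\right) \left(-12 + n\right) = \left(-12 + n\right) \left(5 + 2 n\right)$)
$729 p{\left(-17 \right)} = 729 \left(-60 - -323 + 2 \left(-17\right)^{2}\right) = 729 \left(-60 + 323 + 2 \cdot 289\right) = 729 \left(-60 + 323 + 578\right) = 729 \cdot 841 = 613089$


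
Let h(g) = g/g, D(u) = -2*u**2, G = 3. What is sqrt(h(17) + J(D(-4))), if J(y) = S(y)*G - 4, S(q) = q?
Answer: 3*I*sqrt(11) ≈ 9.9499*I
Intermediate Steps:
h(g) = 1
J(y) = -4 + 3*y (J(y) = y*3 - 4 = 3*y - 4 = -4 + 3*y)
sqrt(h(17) + J(D(-4))) = sqrt(1 + (-4 + 3*(-2*(-4)**2))) = sqrt(1 + (-4 + 3*(-2*16))) = sqrt(1 + (-4 + 3*(-32))) = sqrt(1 + (-4 - 96)) = sqrt(1 - 100) = sqrt(-99) = 3*I*sqrt(11)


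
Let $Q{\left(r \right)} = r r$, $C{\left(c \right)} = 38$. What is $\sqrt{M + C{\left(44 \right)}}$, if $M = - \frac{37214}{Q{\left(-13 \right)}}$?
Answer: $\frac{2 i \sqrt{7698}}{13} \approx 13.498 i$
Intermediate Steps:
$Q{\left(r \right)} = r^{2}$
$M = - \frac{37214}{169}$ ($M = - \frac{37214}{\left(-13\right)^{2}} = - \frac{37214}{169} \approx -220.2$)
$\sqrt{M + C{\left(44 \right)}} = \sqrt{- \frac{37214}{169} + 38} = \sqrt{- \frac{30792}{169}} = \frac{2 i \sqrt{7698}}{13}$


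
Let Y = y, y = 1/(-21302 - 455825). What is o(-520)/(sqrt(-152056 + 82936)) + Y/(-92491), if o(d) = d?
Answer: 1/44129953357 + 13*I*sqrt(30)/36 ≈ 2.266e-11 + 1.9779*I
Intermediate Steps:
y = -1/477127 (y = 1/(-477127) = -1/477127 ≈ -2.0959e-6)
Y = -1/477127 ≈ -2.0959e-6
o(-520)/(sqrt(-152056 + 82936)) + Y/(-92491) = -520/sqrt(-152056 + 82936) - 1/477127/(-92491) = -520*(-I*sqrt(30)/1440) - 1/477127*(-1/92491) = -520*(-I*sqrt(30)/1440) + 1/44129953357 = -(-13)*I*sqrt(30)/36 + 1/44129953357 = 13*I*sqrt(30)/36 + 1/44129953357 = 1/44129953357 + 13*I*sqrt(30)/36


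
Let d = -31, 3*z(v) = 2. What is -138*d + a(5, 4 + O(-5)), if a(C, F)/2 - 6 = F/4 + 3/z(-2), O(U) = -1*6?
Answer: 4298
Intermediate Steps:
z(v) = 2/3 (z(v) = (1/3)*2 = 2/3)
O(U) = -6
a(C, F) = 21 + F/2 (a(C, F) = 12 + 2*(F/4 + 3/(2/3)) = 12 + 2*(F*(1/4) + 3*(3/2)) = 12 + 2*(F/4 + 9/2) = 12 + 2*(9/2 + F/4) = 12 + (9 + F/2) = 21 + F/2)
-138*d + a(5, 4 + O(-5)) = -138*(-31) + (21 + (4 - 6)/2) = 4278 + (21 + (1/2)*(-2)) = 4278 + (21 - 1) = 4278 + 20 = 4298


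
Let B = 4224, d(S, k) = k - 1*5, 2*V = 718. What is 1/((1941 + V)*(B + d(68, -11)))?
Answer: 1/9678400 ≈ 1.0332e-7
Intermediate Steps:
V = 359 (V = (½)*718 = 359)
d(S, k) = -5 + k (d(S, k) = k - 5 = -5 + k)
1/((1941 + V)*(B + d(68, -11))) = 1/((1941 + 359)*(4224 + (-5 - 11))) = 1/(2300*(4224 - 16)) = 1/(2300*4208) = 1/9678400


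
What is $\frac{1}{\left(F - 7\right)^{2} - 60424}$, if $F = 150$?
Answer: $- \frac{1}{39975} \approx -2.5016 \cdot 10^{-5}$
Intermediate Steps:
$\frac{1}{\left(F - 7\right)^{2} - 60424} = \frac{1}{\left(150 - 7\right)^{2} - 60424} = \frac{1}{143^{2} - 60424} = \frac{1}{20449 - 60424} = \frac{1}{-39975} = - \frac{1}{39975}$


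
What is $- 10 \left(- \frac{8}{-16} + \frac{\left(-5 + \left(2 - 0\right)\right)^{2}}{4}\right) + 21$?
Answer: $- \frac{13}{2} \approx -6.5$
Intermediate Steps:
$- 10 \left(- \frac{8}{-16} + \frac{\left(-5 + \left(2 - 0\right)\right)^{2}}{4}\right) + 21 = - 10 \left(\left(-8\right) \left(- \frac{1}{16}\right) + \left(-5 + \left(2 + 0\right)\right)^{2} \cdot \frac{1}{4}\right) + 21 = - 10 \left(\frac{1}{2} + \left(-5 + 2\right)^{2} \cdot \frac{1}{4}\right) + 21 = - 10 \left(\frac{1}{2} + \left(-3\right)^{2} \cdot \frac{1}{4}\right) + 21 = - 10 \left(\frac{1}{2} + 9 \cdot \frac{1}{4}\right) + 21 = - 10 \left(\frac{1}{2} + \frac{9}{4}\right) + 21 = \left(-10\right) \frac{11}{4} + 21 = - \frac{55}{2} + 21 = - \frac{13}{2}$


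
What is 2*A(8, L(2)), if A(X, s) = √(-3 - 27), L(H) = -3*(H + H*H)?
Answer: 2*I*√30 ≈ 10.954*I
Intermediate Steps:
L(H) = -3*H - 3*H² (L(H) = -3*(H + H²) = -3*H - 3*H²)
A(X, s) = I*√30 (A(X, s) = √(-30) = I*√30)
2*A(8, L(2)) = 2*(I*√30) = 2*I*√30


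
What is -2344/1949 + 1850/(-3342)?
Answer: -5719649/3256779 ≈ -1.7562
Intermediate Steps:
-2344/1949 + 1850/(-3342) = -2344*1/1949 + 1850*(-1/3342) = -2344/1949 - 925/1671 = -5719649/3256779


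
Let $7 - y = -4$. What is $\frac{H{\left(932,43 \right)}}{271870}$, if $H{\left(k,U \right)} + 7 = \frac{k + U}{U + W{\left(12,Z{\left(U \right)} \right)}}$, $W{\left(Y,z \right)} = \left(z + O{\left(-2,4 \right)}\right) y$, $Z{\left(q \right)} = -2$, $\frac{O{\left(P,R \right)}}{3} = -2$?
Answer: $- \frac{43}{407805} \approx -0.00010544$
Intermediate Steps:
$y = 11$ ($y = 7 - -4 = 7 + 4 = 11$)
$O{\left(P,R \right)} = -6$ ($O{\left(P,R \right)} = 3 \left(-2\right) = -6$)
$W{\left(Y,z \right)} = -66 + 11 z$ ($W{\left(Y,z \right)} = \left(z - 6\right) 11 = \left(-6 + z\right) 11 = -66 + 11 z$)
$H{\left(k,U \right)} = -7 + \frac{U + k}{-88 + U}$ ($H{\left(k,U \right)} = -7 + \frac{k + U}{U + \left(-66 + 11 \left(-2\right)\right)} = -7 + \frac{U + k}{U - 88} = -7 + \frac{U + k}{-88 + U}$)
$\frac{H{\left(932,43 \right)}}{271870} = \frac{\frac{1}{-88 + 43} \left(616 + 932 - 258\right)}{271870} = \frac{616 + 932 - 258}{-45} \cdot \frac{1}{271870} = \left(- \frac{1}{45}\right) 1290 \cdot \frac{1}{271870} = \left(- \frac{86}{3}\right) \frac{1}{271870} = - \frac{43}{407805}$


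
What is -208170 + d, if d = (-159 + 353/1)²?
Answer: -170534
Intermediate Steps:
d = 37636 (d = (-159 + 353*1)² = (-159 + 353)² = 194² = 37636)
-208170 + d = -208170 + 37636 = -170534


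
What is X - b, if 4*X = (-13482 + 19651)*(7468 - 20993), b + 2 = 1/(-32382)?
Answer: -1350907693945/64764 ≈ -2.0859e+7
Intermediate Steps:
b = -64765/32382 (b = -2 + 1/(-32382) = -2 - 1/32382 = -64765/32382 ≈ -2.0000)
X = -83435725/4 (X = ((-13482 + 19651)*(7468 - 20993))/4 = (6169*(-13525))/4 = (¼)*(-83435725) = -83435725/4 ≈ -2.0859e+7)
X - b = -83435725/4 - 1*(-64765/32382) = -83435725/4 + 64765/32382 = -1350907693945/64764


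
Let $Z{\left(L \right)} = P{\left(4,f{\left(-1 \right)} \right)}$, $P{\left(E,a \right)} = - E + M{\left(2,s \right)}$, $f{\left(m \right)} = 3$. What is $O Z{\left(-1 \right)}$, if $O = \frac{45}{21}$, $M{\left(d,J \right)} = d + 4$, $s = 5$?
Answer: $\frac{30}{7} \approx 4.2857$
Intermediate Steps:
$M{\left(d,J \right)} = 4 + d$
$P{\left(E,a \right)} = 6 - E$ ($P{\left(E,a \right)} = - E + \left(4 + 2\right) = - E + 6 = 6 - E$)
$O = \frac{15}{7}$ ($O = 45 \cdot \frac{1}{21} = \frac{15}{7} \approx 2.1429$)
$Z{\left(L \right)} = 2$ ($Z{\left(L \right)} = 6 - 4 = 2$)
$O Z{\left(-1 \right)} = \frac{15}{7} \cdot 2 = \frac{30}{7}$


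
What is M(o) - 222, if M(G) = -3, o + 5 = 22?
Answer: -225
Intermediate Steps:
o = 17 (o = -5 + 22 = 17)
M(o) - 222 = -3 - 222 = -225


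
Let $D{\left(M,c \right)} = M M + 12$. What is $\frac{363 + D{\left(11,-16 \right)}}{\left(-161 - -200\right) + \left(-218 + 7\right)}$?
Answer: $- \frac{124}{43} \approx -2.8837$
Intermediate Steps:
$D{\left(M,c \right)} = 12 + M^{2}$ ($D{\left(M,c \right)} = M^{2} + 12 = 12 + M^{2}$)
$\frac{363 + D{\left(11,-16 \right)}}{\left(-161 - -200\right) + \left(-218 + 7\right)} = \frac{363 + \left(12 + 11^{2}\right)}{\left(-161 - -200\right) + \left(-218 + 7\right)} = \frac{363 + \left(12 + 121\right)}{\left(-161 + 200\right) - 211} = \frac{363 + 133}{39 - 211} = \frac{496}{-172} = 496 \left(- \frac{1}{172}\right) = - \frac{124}{43}$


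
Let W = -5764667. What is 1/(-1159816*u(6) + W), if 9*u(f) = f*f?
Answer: -1/10403931 ≈ -9.6118e-8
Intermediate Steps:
u(f) = f²/9 (u(f) = (f*f)/9 = f²/9)
1/(-1159816*u(6) + W) = 1/(-1159816*6²/9 - 5764667) = 1/(-1159816*36/9 - 5764667) = 1/(-1159816*4 - 5764667) = 1/(-4639264 - 5764667) = 1/(-10403931) = -1/10403931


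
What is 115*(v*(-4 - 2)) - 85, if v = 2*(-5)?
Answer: 6815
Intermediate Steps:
v = -10
115*(v*(-4 - 2)) - 85 = 115*(-10*(-4 - 2)) - 85 = 115*(-10*(-6)) - 85 = 115*60 - 85 = 6900 - 85 = 6815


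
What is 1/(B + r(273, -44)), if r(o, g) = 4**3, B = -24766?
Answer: -1/24702 ≈ -4.0483e-5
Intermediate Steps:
r(o, g) = 64
1/(B + r(273, -44)) = 1/(-24766 + 64) = 1/(-24702) = -1/24702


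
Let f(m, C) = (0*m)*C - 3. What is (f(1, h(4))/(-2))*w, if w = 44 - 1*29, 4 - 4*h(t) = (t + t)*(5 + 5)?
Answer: 45/2 ≈ 22.500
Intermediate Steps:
h(t) = 1 - 5*t (h(t) = 1 - (t + t)*(5 + 5)/4 = 1 - 2*t*10/4 = 1 - 5*t)
w = 15 (w = 44 - 29 = 15)
f(m, C) = -3 (f(m, C) = 0*C - 3 = 0 - 3 = -3)
(f(1, h(4))/(-2))*w = -3/(-2)*15 = -3*(-½)*15 = (3/2)*15 = 45/2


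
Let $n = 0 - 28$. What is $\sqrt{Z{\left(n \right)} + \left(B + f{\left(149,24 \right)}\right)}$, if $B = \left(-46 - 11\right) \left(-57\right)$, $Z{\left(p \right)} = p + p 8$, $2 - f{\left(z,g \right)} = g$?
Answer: $5 \sqrt{119} \approx 54.544$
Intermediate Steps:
$n = -28$ ($n = 0 - 28 = -28$)
$f{\left(z,g \right)} = 2 - g$
$Z{\left(p \right)} = 9 p$ ($Z{\left(p \right)} = p + 8 p = 9 p$)
$B = 3249$ ($B = \left(-57\right) \left(-57\right) = 3249$)
$\sqrt{Z{\left(n \right)} + \left(B + f{\left(149,24 \right)}\right)} = \sqrt{9 \left(-28\right) + \left(3249 + \left(2 - 24\right)\right)} = \sqrt{-252 + \left(3249 + \left(2 - 24\right)\right)} = \sqrt{-252 + \left(3249 - 22\right)} = \sqrt{-252 + 3227} = \sqrt{2975} = 5 \sqrt{119}$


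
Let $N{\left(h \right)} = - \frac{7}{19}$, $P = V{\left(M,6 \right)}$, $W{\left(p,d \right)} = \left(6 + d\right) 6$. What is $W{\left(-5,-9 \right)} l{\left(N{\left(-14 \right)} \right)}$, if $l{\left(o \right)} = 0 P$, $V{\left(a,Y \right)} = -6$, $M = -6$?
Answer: $0$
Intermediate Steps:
$W{\left(p,d \right)} = 36 + 6 d$
$P = -6$
$N{\left(h \right)} = - \frac{7}{19}$ ($N{\left(h \right)} = \left(-7\right) \frac{1}{19} = - \frac{7}{19}$)
$l{\left(o \right)} = 0$ ($l{\left(o \right)} = 0 \left(-6\right) = 0$)
$W{\left(-5,-9 \right)} l{\left(N{\left(-14 \right)} \right)} = \left(36 + 6 \left(-9\right)\right) 0 = \left(36 - 54\right) 0 = \left(-18\right) 0 = 0$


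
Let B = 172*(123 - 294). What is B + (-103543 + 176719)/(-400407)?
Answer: -3925614620/133469 ≈ -29412.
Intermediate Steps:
B = -29412 (B = 172*(-171) = -29412)
B + (-103543 + 176719)/(-400407) = -29412 + (-103543 + 176719)/(-400407) = -29412 + 73176*(-1/400407) = -29412 - 24392/133469 = -3925614620/133469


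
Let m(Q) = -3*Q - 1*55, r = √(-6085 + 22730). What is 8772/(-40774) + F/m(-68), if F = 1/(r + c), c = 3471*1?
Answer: -7862484259467/36546718934948 - √16645/1792648204 ≈ -0.21514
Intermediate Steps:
r = √16645 ≈ 129.02
c = 3471
m(Q) = -55 - 3*Q (m(Q) = -3*Q - 55 = -55 - 3*Q)
F = 1/(3471 + √16645) (F = 1/(√16645 + 3471) = 1/(3471 + √16645) ≈ 0.00027778)
8772/(-40774) + F/m(-68) = 8772/(-40774) + (3471/12031196 - √16645/12031196)/(-55 - 3*(-68)) = 8772*(-1/40774) + (3471/12031196 - √16645/12031196)/(-55 + 204) = -4386/20387 + (3471/12031196 - √16645/12031196)/149 = -4386/20387 + (3471/12031196 - √16645/12031196)*(1/149) = -4386/20387 + (3471/1792648204 - √16645/1792648204) = -7862484259467/36546718934948 - √16645/1792648204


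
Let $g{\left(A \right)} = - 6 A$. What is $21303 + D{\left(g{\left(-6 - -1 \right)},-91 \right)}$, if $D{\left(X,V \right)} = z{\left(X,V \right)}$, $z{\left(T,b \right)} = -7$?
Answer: $21296$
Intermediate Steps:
$D{\left(X,V \right)} = -7$
$21303 + D{\left(g{\left(-6 - -1 \right)},-91 \right)} = 21303 - 7 = 21296$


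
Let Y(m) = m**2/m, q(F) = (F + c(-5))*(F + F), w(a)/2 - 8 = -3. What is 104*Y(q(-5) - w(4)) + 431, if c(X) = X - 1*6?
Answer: 16031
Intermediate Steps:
c(X) = -6 + X (c(X) = X - 6 = -6 + X)
w(a) = 10 (w(a) = 16 + 2*(-3) = 16 - 6 = 10)
q(F) = 2*F*(-11 + F) (q(F) = (F + (-6 - 5))*(F + F) = (F - 11)*(2*F) = (-11 + F)*(2*F) = 2*F*(-11 + F))
Y(m) = m
104*Y(q(-5) - w(4)) + 431 = 104*(2*(-5)*(-11 - 5) - 1*10) + 431 = 104*(2*(-5)*(-16) - 10) + 431 = 104*(160 - 10) + 431 = 104*150 + 431 = 15600 + 431 = 16031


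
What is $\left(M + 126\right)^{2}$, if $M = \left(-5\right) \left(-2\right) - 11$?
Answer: $15625$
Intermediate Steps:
$M = -1$ ($M = 10 - 11 = -1$)
$\left(M + 126\right)^{2} = \left(-1 + 126\right)^{2} = 125^{2} = 15625$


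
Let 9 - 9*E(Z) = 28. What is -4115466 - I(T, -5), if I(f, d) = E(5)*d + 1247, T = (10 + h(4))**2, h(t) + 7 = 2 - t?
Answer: -37050512/9 ≈ -4.1167e+6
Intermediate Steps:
E(Z) = -19/9 (E(Z) = 1 - 1/9*28 = 1 - 28/9 = -19/9)
h(t) = -5 - t (h(t) = -7 + (2 - t) = -5 - t)
T = 1 (T = (10 + (-5 - 1*4))**2 = (10 + (-5 - 4))**2 = (10 - 9)**2 = 1**2 = 1)
I(f, d) = 1247 - 19*d/9 (I(f, d) = -19*d/9 + 1247 = 1247 - 19*d/9)
-4115466 - I(T, -5) = -4115466 - (1247 - 19/9*(-5)) = -4115466 - (1247 + 95/9) = -4115466 - 1*11318/9 = -4115466 - 11318/9 = -37050512/9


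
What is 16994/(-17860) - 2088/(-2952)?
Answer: -89407/366130 ≈ -0.24419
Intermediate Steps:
16994/(-17860) - 2088/(-2952) = 16994*(-1/17860) - 2088*(-1/2952) = -8497/8930 + 29/41 = -89407/366130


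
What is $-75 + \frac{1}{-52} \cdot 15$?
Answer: $- \frac{3915}{52} \approx -75.288$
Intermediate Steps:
$-75 + \frac{1}{-52} \cdot 15 = -75 - \frac{15}{52} = - \frac{3915}{52}$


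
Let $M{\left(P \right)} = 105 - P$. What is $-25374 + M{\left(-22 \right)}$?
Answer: $-25247$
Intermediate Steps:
$-25374 + M{\left(-22 \right)} = -25374 + \left(105 - -22\right) = -25374 + \left(105 + 22\right) = -25374 + 127 = -25247$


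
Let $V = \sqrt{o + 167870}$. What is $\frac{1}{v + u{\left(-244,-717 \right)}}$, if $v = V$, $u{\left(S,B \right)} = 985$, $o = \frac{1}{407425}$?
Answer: $\frac{401313625}{326899485874} - \frac{15 \sqrt{123847122570783}}{326899485874} \approx 0.00071699$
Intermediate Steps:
$o = \frac{1}{407425} \approx 2.4544 \cdot 10^{-6}$
$V = \frac{3 \sqrt{123847122570783}}{81485}$ ($V = \sqrt{\frac{1}{407425} + 167870} = \sqrt{\frac{68394434751}{407425}} = \frac{3 \sqrt{123847122570783}}{81485} \approx 409.72$)
$v = \frac{3 \sqrt{123847122570783}}{81485} \approx 409.72$
$\frac{1}{v + u{\left(-244,-717 \right)}} = \frac{1}{\frac{3 \sqrt{123847122570783}}{81485} + 985} = \frac{1}{985 + \frac{3 \sqrt{123847122570783}}{81485}}$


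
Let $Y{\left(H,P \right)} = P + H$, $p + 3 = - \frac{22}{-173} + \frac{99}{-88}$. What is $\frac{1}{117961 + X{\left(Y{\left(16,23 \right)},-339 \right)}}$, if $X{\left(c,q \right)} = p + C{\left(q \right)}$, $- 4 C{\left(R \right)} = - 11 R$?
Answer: $\frac{1384}{161962257} \approx 8.5452 \cdot 10^{-6}$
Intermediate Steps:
$C{\left(R \right)} = \frac{11 R}{4}$ ($C{\left(R \right)} = - \frac{\left(-11\right) R}{4} = \frac{11 R}{4}$)
$p = - \frac{5533}{1384}$ ($p = -3 + \left(- \frac{22}{-173} + \frac{99}{-88}\right) = -3 + \left(\left(-22\right) \left(- \frac{1}{173}\right) + 99 \left(- \frac{1}{88}\right)\right) = -3 + \left(\frac{22}{173} - \frac{9}{8}\right) = -3 - \frac{1381}{1384} = - \frac{5533}{1384} \approx -3.9978$)
$Y{\left(H,P \right)} = H + P$
$X{\left(c,q \right)} = - \frac{5533}{1384} + \frac{11 q}{4}$
$\frac{1}{117961 + X{\left(Y{\left(16,23 \right)},-339 \right)}} = \frac{1}{117961 + \left(- \frac{5533}{1384} + \frac{11}{4} \left(-339\right)\right)} = \frac{1}{117961 - \frac{1295767}{1384}} = \frac{1}{\frac{161962257}{1384}} = \frac{1384}{161962257}$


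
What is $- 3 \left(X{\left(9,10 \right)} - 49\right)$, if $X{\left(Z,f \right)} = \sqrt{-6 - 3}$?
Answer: $147 - 9 i \approx 147.0 - 9.0 i$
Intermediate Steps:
$X{\left(Z,f \right)} = 3 i$ ($X{\left(Z,f \right)} = \sqrt{-9} = 3 i$)
$- 3 \left(X{\left(9,10 \right)} - 49\right) = - 3 \left(3 i - 49\right) = - 3 \left(-49 + 3 i\right) = 147 - 9 i$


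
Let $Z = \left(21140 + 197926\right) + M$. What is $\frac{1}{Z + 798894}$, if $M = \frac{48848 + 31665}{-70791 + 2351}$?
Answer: $\frac{68440}{69669101887} \approx 9.8236 \cdot 10^{-7}$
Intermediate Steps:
$M = - \frac{80513}{68440}$ ($M = \frac{80513}{-68440} = 80513 \left(- \frac{1}{68440}\right) = - \frac{80513}{68440} \approx -1.1764$)
$Z = \frac{14992796527}{68440}$ ($Z = \left(21140 + 197926\right) - \frac{80513}{68440} = 219066 - \frac{80513}{68440} = \frac{14992796527}{68440} \approx 2.1906 \cdot 10^{5}$)
$\frac{1}{Z + 798894} = \frac{1}{\frac{14992796527}{68440} + 798894} = \frac{1}{\frac{69669101887}{68440}} = \frac{68440}{69669101887}$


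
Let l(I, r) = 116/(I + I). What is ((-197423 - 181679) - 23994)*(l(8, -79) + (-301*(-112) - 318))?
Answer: -13463910270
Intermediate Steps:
l(I, r) = 58/I (l(I, r) = 116/((2*I)) = 116*(1/(2*I)) = 58/I)
((-197423 - 181679) - 23994)*(l(8, -79) + (-301*(-112) - 318)) = ((-197423 - 181679) - 23994)*(58/8 + (-301*(-112) - 318)) = (-379102 - 23994)*(58*(⅛) + (33712 - 318)) = -403096*(29/4 + 33394) = -403096*133605/4 = -13463910270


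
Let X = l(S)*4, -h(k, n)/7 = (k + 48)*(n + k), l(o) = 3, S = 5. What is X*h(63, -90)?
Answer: 251748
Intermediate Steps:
h(k, n) = -7*(48 + k)*(k + n) (h(k, n) = -7*(k + 48)*(n + k) = -7*(48 + k)*(k + n))
X = 12 (X = 3*4 = 12)
X*h(63, -90) = 12*(-336*63 - 336*(-90) - 7*63² - 7*63*(-90)) = 12*(-21168 + 30240 - 7*3969 + 39690) = 12*(-21168 + 30240 - 27783 + 39690) = 12*20979 = 251748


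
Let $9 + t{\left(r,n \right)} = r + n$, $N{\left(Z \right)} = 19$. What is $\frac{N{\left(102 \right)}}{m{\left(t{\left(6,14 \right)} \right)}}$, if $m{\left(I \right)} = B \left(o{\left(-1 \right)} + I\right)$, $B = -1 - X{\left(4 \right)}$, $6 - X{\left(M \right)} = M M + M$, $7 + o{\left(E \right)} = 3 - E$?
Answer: $\frac{19}{104} \approx 0.18269$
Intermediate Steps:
$o{\left(E \right)} = -4 - E$ ($o{\left(E \right)} = -7 - \left(-3 + E\right) = -4 - E$)
$X{\left(M \right)} = 6 - M - M^{2}$ ($X{\left(M \right)} = 6 - \left(M M + M\right) = 6 - \left(M^{2} + M\right) = 6 - \left(M + M^{2}\right) = 6 - M - M^{2}$)
$t{\left(r,n \right)} = -9 + n + r$ ($t{\left(r,n \right)} = -9 + \left(r + n\right) = -9 + \left(n + r\right) = -9 + n + r$)
$B = 13$ ($B = -1 - \left(6 - 4 - 4^{2}\right) = -1 - \left(6 - 4 - 16\right) = -1 - -14 = -1 + 14 = 13$)
$m{\left(I \right)} = -39 + 13 I$ ($m{\left(I \right)} = 13 \left(\left(-4 - -1\right) + I\right) = 13 \left(\left(-4 + 1\right) + I\right) = 13 \left(-3 + I\right) = -39 + 13 I$)
$\frac{N{\left(102 \right)}}{m{\left(t{\left(6,14 \right)} \right)}} = \frac{19}{-39 + 13 \left(-9 + 14 + 6\right)} = \frac{19}{-39 + 13 \cdot 11} = \frac{19}{-39 + 143} = \frac{19}{104}$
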